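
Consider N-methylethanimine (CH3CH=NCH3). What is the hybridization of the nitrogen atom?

sp^2

Two σ bonds + one lone pair = steric number 3 → sp2.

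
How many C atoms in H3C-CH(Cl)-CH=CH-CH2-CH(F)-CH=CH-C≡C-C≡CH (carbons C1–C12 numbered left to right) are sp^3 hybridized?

4

C1: sp3 ✓
C2: sp3 ✓
C3: sp2
C4: sp2
C5: sp3 ✓
C6: sp3 ✓
C7: sp2
C8: sp2
C9: sp
C10: sp
C11: sp
C12: sp
C1, C2, C5, C6 → 4 sp3 carbons.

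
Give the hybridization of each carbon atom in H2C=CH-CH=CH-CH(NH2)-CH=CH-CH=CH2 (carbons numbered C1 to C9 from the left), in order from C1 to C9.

C1 has 3 σ bonds, plus one π bond: steric number 3 → sp2.
C2 (3 σ bonds, plus one π bond) has steric number 3: sp2.
C3 carries 3 σ bonds, plus one π bond, giving a steric number of 3, so it is sp2.
C4: 3 σ bonds, plus one π bond; 3 regions of electron density → sp2.
C5 has 4 σ bonds: steric number 4 → sp3.
C6: 3 σ bonds, plus one π bond; 3 regions of electron density → sp2.
C7 carries 3 σ bonds, plus one π bond, giving a steric number of 3, so it is sp2.
C8 carries 3 σ bonds, plus one π bond, giving a steric number of 3, so it is sp2.
C9 (3 σ bonds, plus one π bond) has steric number 3: sp2.

C1 sp2, C2 sp2, C3 sp2, C4 sp2, C5 sp3, C6 sp2, C7 sp2, C8 sp2, C9 sp2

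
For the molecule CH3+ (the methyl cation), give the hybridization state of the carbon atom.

sp²

Three σ bonds to H, empty p orbital → sp2, trigonal planar.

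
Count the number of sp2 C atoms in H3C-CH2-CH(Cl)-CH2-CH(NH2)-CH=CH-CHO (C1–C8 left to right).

3

C1: sp3
C2: sp3
C3: sp3
C4: sp3
C5: sp3
C6: sp2 ✓
C7: sp2 ✓
C8: sp2 ✓
C6, C7, C8 → 3 sp2 carbons.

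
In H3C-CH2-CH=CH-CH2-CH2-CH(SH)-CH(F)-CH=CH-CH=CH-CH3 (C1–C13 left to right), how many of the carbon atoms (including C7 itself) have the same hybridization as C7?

7

C7 is sp3 (only σ bonds).
C1: sp3 ✓
C2: sp3 ✓
C3: sp2
C4: sp2
C5: sp3 ✓
C6: sp3 ✓
C7: sp3 ✓
C8: sp3 ✓
C9: sp2
C10: sp2
C11: sp2
C12: sp2
C13: sp3 ✓
7 carbons are sp3.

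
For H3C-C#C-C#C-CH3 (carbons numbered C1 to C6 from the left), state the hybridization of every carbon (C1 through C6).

C1 sp3, C2 sp, C3 sp, C4 sp, C5 sp, C6 sp3

C1: 4 σ bonds — 4 electron domains, sp3.
C2: 2 σ bonds, plus two π bonds — 2 electron domains, sp.
C3 is sp: 2 σ bonds, plus two π bonds, 2 electron-density regions.
C4 — 2 σ bonds, plus two π bonds. Steric number 2, so sp.
C5: 2 σ bonds, plus two π bonds — 2 electron domains, sp.
C6 carries 4 σ bonds, giving a steric number of 4, so it is sp3.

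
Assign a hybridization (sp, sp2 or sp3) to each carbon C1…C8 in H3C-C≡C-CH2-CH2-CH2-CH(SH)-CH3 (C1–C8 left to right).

C1: 4 σ bonds — 4 electron domains, sp3.
C2: 2 σ bonds, plus two π bonds — 2 electron domains, sp.
C3 has 2 σ bonds, plus two π bonds: steric number 2 → sp.
C4 carries 4 σ bonds, giving a steric number of 4, so it is sp3.
C5: 4 σ bonds; 4 regions of electron density → sp3.
C6 is sp3: 4 σ bonds, 4 electron-density regions.
C7 — 4 σ bonds. Steric number 4, so sp3.
C8: 4 σ bonds; 4 regions of electron density → sp3.

C1 sp3, C2 sp, C3 sp, C4 sp3, C5 sp3, C6 sp3, C7 sp3, C8 sp3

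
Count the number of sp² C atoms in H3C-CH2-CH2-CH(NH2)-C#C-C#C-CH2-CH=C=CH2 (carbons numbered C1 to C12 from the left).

2

C1: sp3
C2: sp3
C3: sp3
C4: sp3
C5: sp
C6: sp
C7: sp
C8: sp
C9: sp3
C10: sp2 ✓
C11: sp
C12: sp2 ✓
C10, C12 → 2 sp2 carbons.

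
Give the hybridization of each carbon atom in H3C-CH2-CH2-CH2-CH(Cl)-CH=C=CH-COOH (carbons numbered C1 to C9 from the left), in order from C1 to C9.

C1 sp3, C2 sp3, C3 sp3, C4 sp3, C5 sp3, C6 sp2, C7 sp, C8 sp2, C9 sp2

C1 carries 4 σ bonds, giving a steric number of 4, so it is sp3.
C2: 4 σ bonds — 4 electron domains, sp3.
C3 carries 4 σ bonds, giving a steric number of 4, so it is sp3.
C4: 4 σ bonds — 4 electron domains, sp3.
C5 has 4 σ bonds: steric number 4 → sp3.
C6 carries 3 σ bonds, plus one π bond, giving a steric number of 3, so it is sp2.
C7: 2 σ bonds, plus two π bonds — 2 electron domains, sp.
C8 is sp2: 3 σ bonds, plus one π bond, 3 electron-density regions.
C9 (3 σ bonds, plus one π bond) has steric number 3: sp2.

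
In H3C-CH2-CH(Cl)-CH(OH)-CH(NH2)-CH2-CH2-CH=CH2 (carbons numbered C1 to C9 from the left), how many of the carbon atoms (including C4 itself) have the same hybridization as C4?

C4 is sp3 (only σ bonds).
C1: sp3 ✓
C2: sp3 ✓
C3: sp3 ✓
C4: sp3 ✓
C5: sp3 ✓
C6: sp3 ✓
C7: sp3 ✓
C8: sp2
C9: sp2
7 carbons are sp3.

7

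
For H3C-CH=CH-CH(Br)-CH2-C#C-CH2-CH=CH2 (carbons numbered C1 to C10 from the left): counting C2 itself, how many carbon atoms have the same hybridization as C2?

4

C2 is sp2 (one π bond).
C1: sp3
C2: sp2 ✓
C3: sp2 ✓
C4: sp3
C5: sp3
C6: sp
C7: sp
C8: sp3
C9: sp2 ✓
C10: sp2 ✓
4 carbons are sp2.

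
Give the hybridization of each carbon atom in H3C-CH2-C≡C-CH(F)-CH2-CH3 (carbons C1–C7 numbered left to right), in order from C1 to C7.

C1 sp3, C2 sp3, C3 sp, C4 sp, C5 sp3, C6 sp3, C7 sp3

C1 is sp3: 4 σ bonds, 4 electron-density regions.
C2 has 4 σ bonds: steric number 4 → sp3.
C3 (2 σ bonds, plus two π bonds) has steric number 2: sp.
C4: 2 σ bonds, plus two π bonds — 2 electron domains, sp.
C5 has 4 σ bonds: steric number 4 → sp3.
C6 (4 σ bonds) has steric number 4: sp3.
C7 (4 σ bonds) has steric number 4: sp3.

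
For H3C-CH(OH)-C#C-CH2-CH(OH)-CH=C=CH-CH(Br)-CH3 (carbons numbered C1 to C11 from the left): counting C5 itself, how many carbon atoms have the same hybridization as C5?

6

C5 is sp3 (only σ bonds).
C1: sp3 ✓
C2: sp3 ✓
C3: sp
C4: sp
C5: sp3 ✓
C6: sp3 ✓
C7: sp2
C8: sp
C9: sp2
C10: sp3 ✓
C11: sp3 ✓
6 carbons are sp3.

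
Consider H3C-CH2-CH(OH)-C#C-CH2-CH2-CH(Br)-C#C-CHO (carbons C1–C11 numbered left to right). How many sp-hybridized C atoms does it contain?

4

C1: sp3
C2: sp3
C3: sp3
C4: sp ✓
C5: sp ✓
C6: sp3
C7: sp3
C8: sp3
C9: sp ✓
C10: sp ✓
C11: sp2
C4, C5, C9, C10 → 4 sp carbons.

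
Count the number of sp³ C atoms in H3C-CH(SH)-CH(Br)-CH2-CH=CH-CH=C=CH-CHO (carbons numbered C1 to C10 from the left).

C1: sp3 ✓
C2: sp3 ✓
C3: sp3 ✓
C4: sp3 ✓
C5: sp2
C6: sp2
C7: sp2
C8: sp
C9: sp2
C10: sp2
C1, C2, C3, C4 → 4 sp3 carbons.

4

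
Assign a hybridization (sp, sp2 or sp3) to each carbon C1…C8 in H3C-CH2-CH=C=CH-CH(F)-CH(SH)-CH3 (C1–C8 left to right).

C1 (4 σ bonds) has steric number 4: sp3.
C2 has 4 σ bonds: steric number 4 → sp3.
C3 is sp2: 3 σ bonds, plus one π bond, 3 electron-density regions.
C4: 2 σ bonds, plus two π bonds; 2 regions of electron density → sp.
C5 — 3 σ bonds, plus one π bond. Steric number 3, so sp2.
C6 is sp3: 4 σ bonds, 4 electron-density regions.
C7 carries 4 σ bonds, giving a steric number of 4, so it is sp3.
C8 — 4 σ bonds. Steric number 4, so sp3.

C1 sp3, C2 sp3, C3 sp2, C4 sp, C5 sp2, C6 sp3, C7 sp3, C8 sp3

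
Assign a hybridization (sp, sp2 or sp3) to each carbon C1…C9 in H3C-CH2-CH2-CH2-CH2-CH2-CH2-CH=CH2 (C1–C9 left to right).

C1 (4 σ bonds) has steric number 4: sp3.
C2: 4 σ bonds — 4 electron domains, sp3.
C3 (4 σ bonds) has steric number 4: sp3.
C4 is sp3: 4 σ bonds, 4 electron-density regions.
C5 carries 4 σ bonds, giving a steric number of 4, so it is sp3.
C6: 4 σ bonds — 4 electron domains, sp3.
C7 — 4 σ bonds. Steric number 4, so sp3.
C8: 3 σ bonds, plus one π bond — 3 electron domains, sp2.
C9 has 3 σ bonds, plus one π bond: steric number 3 → sp2.

C1 sp3, C2 sp3, C3 sp3, C4 sp3, C5 sp3, C6 sp3, C7 sp3, C8 sp2, C9 sp2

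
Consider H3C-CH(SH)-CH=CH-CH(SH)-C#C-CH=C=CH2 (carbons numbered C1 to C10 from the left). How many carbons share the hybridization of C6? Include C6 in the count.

C6 is sp (two π bonds).
C1: sp3
C2: sp3
C3: sp2
C4: sp2
C5: sp3
C6: sp ✓
C7: sp ✓
C8: sp2
C9: sp ✓
C10: sp2
3 carbons are sp.

3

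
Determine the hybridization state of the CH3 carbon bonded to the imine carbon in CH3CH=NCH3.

The CH3 carbon bonded to the imine carbon (4 σ bonds) has steric number 4: sp3.

sp^3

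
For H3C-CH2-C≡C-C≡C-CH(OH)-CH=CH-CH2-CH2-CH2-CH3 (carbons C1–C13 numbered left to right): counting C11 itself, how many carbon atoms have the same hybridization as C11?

7

C11 is sp3 (only σ bonds).
C1: sp3 ✓
C2: sp3 ✓
C3: sp
C4: sp
C5: sp
C6: sp
C7: sp3 ✓
C8: sp2
C9: sp2
C10: sp3 ✓
C11: sp3 ✓
C12: sp3 ✓
C13: sp3 ✓
7 carbons are sp3.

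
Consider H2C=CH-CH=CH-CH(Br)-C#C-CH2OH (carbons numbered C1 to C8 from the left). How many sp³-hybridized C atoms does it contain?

2

C1: sp2
C2: sp2
C3: sp2
C4: sp2
C5: sp3 ✓
C6: sp
C7: sp
C8: sp3 ✓
C5, C8 → 2 sp3 carbons.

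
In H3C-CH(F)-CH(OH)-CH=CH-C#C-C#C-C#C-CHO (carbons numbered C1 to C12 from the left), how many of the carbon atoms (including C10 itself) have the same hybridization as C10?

6

C10 is sp (two π bonds).
C1: sp3
C2: sp3
C3: sp3
C4: sp2
C5: sp2
C6: sp ✓
C7: sp ✓
C8: sp ✓
C9: sp ✓
C10: sp ✓
C11: sp ✓
C12: sp2
6 carbons are sp.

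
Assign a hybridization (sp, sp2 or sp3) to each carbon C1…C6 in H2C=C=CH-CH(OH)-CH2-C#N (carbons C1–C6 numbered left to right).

C1 carries 3 σ bonds, plus one π bond, giving a steric number of 3, so it is sp2.
C2 is sp: 2 σ bonds, plus two π bonds, 2 electron-density regions.
C3 carries 3 σ bonds, plus one π bond, giving a steric number of 3, so it is sp2.
C4 carries 4 σ bonds, giving a steric number of 4, so it is sp3.
C5 carries 4 σ bonds, giving a steric number of 4, so it is sp3.
C6: 2 σ bonds, plus two π bonds — 2 electron domains, sp.

C1 sp2, C2 sp, C3 sp2, C4 sp3, C5 sp3, C6 sp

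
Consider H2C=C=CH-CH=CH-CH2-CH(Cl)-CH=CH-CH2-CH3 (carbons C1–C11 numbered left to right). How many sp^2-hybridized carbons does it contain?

C1: sp2 ✓
C2: sp
C3: sp2 ✓
C4: sp2 ✓
C5: sp2 ✓
C6: sp3
C7: sp3
C8: sp2 ✓
C9: sp2 ✓
C10: sp3
C11: sp3
C1, C3, C4, C5, C8, C9 → 6 sp2 carbons.

6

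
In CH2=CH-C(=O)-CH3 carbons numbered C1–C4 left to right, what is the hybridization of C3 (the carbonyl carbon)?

C3 (the carbonyl carbon) — 3 σ bonds, plus one π bond. Steric number 3, so sp2.

sp^2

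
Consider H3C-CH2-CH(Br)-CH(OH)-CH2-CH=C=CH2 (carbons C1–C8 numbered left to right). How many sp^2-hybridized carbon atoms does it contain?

C1: sp3
C2: sp3
C3: sp3
C4: sp3
C5: sp3
C6: sp2 ✓
C7: sp
C8: sp2 ✓
C6, C8 → 2 sp2 carbons.

2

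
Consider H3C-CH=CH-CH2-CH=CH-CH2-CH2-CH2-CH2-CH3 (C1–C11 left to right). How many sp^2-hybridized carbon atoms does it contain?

C1: sp3
C2: sp2 ✓
C3: sp2 ✓
C4: sp3
C5: sp2 ✓
C6: sp2 ✓
C7: sp3
C8: sp3
C9: sp3
C10: sp3
C11: sp3
C2, C3, C5, C6 → 4 sp2 carbons.

4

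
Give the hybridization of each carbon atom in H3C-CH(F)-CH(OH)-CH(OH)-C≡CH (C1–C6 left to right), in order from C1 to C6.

C1 carries 4 σ bonds, giving a steric number of 4, so it is sp3.
C2 — 4 σ bonds. Steric number 4, so sp3.
C3: 4 σ bonds — 4 electron domains, sp3.
C4 carries 4 σ bonds, giving a steric number of 4, so it is sp3.
C5 is sp: 2 σ bonds, plus two π bonds, 2 electron-density regions.
C6 is sp: 2 σ bonds, plus two π bonds, 2 electron-density regions.

C1 sp3, C2 sp3, C3 sp3, C4 sp3, C5 sp, C6 sp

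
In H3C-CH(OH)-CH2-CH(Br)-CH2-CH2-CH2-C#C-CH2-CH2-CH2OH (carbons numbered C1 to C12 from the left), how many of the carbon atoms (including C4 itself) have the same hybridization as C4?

10

C4 is sp3 (only σ bonds).
C1: sp3 ✓
C2: sp3 ✓
C3: sp3 ✓
C4: sp3 ✓
C5: sp3 ✓
C6: sp3 ✓
C7: sp3 ✓
C8: sp
C9: sp
C10: sp3 ✓
C11: sp3 ✓
C12: sp3 ✓
10 carbons are sp3.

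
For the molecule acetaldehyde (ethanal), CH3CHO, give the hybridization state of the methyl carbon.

sp³

The methyl carbon: 4 σ bonds — 4 electron domains, sp3.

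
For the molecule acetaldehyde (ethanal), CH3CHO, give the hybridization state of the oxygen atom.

The oxygen atom — 1 σ bond and 2 lone pairs, plus one π bond. Steric number 3, so sp2.

sp2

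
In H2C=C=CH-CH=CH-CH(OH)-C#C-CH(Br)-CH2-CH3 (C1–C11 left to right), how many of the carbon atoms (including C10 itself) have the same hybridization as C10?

C10 is sp3 (only σ bonds).
C1: sp2
C2: sp
C3: sp2
C4: sp2
C5: sp2
C6: sp3 ✓
C7: sp
C8: sp
C9: sp3 ✓
C10: sp3 ✓
C11: sp3 ✓
4 carbons are sp3.

4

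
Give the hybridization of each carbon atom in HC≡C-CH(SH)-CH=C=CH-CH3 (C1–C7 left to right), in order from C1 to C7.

C1 — 2 σ bonds, plus two π bonds. Steric number 2, so sp.
C2 carries 2 σ bonds, plus two π bonds, giving a steric number of 2, so it is sp.
C3 carries 4 σ bonds, giving a steric number of 4, so it is sp3.
C4 is sp2: 3 σ bonds, plus one π bond, 3 electron-density regions.
C5: 2 σ bonds, plus two π bonds; 2 regions of electron density → sp.
C6: 3 σ bonds, plus one π bond; 3 regions of electron density → sp2.
C7 is sp3: 4 σ bonds, 4 electron-density regions.

C1 sp, C2 sp, C3 sp3, C4 sp2, C5 sp, C6 sp2, C7 sp3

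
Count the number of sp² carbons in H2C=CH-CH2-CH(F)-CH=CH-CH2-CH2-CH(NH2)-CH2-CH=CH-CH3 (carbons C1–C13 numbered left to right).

6

C1: sp2 ✓
C2: sp2 ✓
C3: sp3
C4: sp3
C5: sp2 ✓
C6: sp2 ✓
C7: sp3
C8: sp3
C9: sp3
C10: sp3
C11: sp2 ✓
C12: sp2 ✓
C13: sp3
C1, C2, C5, C6, C11, C12 → 6 sp2 carbons.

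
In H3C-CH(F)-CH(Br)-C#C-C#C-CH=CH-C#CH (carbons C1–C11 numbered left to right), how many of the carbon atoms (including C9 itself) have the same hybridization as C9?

2

C9 is sp2 (one π bond).
C1: sp3
C2: sp3
C3: sp3
C4: sp
C5: sp
C6: sp
C7: sp
C8: sp2 ✓
C9: sp2 ✓
C10: sp
C11: sp
2 carbons are sp2.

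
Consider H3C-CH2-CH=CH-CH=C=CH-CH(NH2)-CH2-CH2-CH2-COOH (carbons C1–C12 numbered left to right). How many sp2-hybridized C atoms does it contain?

C1: sp3
C2: sp3
C3: sp2 ✓
C4: sp2 ✓
C5: sp2 ✓
C6: sp
C7: sp2 ✓
C8: sp3
C9: sp3
C10: sp3
C11: sp3
C12: sp2 ✓
C3, C4, C5, C7, C12 → 5 sp2 carbons.

5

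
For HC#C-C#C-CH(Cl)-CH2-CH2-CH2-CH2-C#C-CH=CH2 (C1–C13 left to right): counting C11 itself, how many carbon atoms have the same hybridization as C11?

C11 is sp (two π bonds).
C1: sp ✓
C2: sp ✓
C3: sp ✓
C4: sp ✓
C5: sp3
C6: sp3
C7: sp3
C8: sp3
C9: sp3
C10: sp ✓
C11: sp ✓
C12: sp2
C13: sp2
6 carbons are sp.

6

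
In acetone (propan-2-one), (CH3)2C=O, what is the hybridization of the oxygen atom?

sp^2

One σ bond + two lone pairs = steric number 3 → sp2.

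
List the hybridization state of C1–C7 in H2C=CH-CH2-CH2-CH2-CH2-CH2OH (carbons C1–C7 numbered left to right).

C1 — 3 σ bonds, plus one π bond. Steric number 3, so sp2.
C2: 3 σ bonds, plus one π bond; 3 regions of electron density → sp2.
C3 is sp3: 4 σ bonds, 4 electron-density regions.
C4: 4 σ bonds — 4 electron domains, sp3.
C5 carries 4 σ bonds, giving a steric number of 4, so it is sp3.
C6 carries 4 σ bonds, giving a steric number of 4, so it is sp3.
C7: 4 σ bonds; 4 regions of electron density → sp3.

C1 sp2, C2 sp2, C3 sp3, C4 sp3, C5 sp3, C6 sp3, C7 sp3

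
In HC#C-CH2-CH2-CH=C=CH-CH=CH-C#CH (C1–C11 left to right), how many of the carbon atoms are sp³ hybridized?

C1: sp
C2: sp
C3: sp3 ✓
C4: sp3 ✓
C5: sp2
C6: sp
C7: sp2
C8: sp2
C9: sp2
C10: sp
C11: sp
C3, C4 → 2 sp3 carbons.

2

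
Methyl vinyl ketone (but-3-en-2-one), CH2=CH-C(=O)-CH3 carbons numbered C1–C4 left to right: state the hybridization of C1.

sp2

C1: 3 σ bonds, plus one π bond — 3 electron domains, sp2.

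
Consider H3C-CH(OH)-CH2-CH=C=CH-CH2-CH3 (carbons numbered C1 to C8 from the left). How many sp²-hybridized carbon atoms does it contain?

C1: sp3
C2: sp3
C3: sp3
C4: sp2 ✓
C5: sp
C6: sp2 ✓
C7: sp3
C8: sp3
C4, C6 → 2 sp2 carbons.

2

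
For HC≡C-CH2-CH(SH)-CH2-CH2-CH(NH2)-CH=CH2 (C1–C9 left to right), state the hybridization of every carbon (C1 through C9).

C1 sp, C2 sp, C3 sp3, C4 sp3, C5 sp3, C6 sp3, C7 sp3, C8 sp2, C9 sp2

C1 (2 σ bonds, plus two π bonds) has steric number 2: sp.
C2 carries 2 σ bonds, plus two π bonds, giving a steric number of 2, so it is sp.
C3 (4 σ bonds) has steric number 4: sp3.
C4: 4 σ bonds; 4 regions of electron density → sp3.
C5: 4 σ bonds — 4 electron domains, sp3.
C6 (4 σ bonds) has steric number 4: sp3.
C7 — 4 σ bonds. Steric number 4, so sp3.
C8 is sp2: 3 σ bonds, plus one π bond, 3 electron-density regions.
C9 (3 σ bonds, plus one π bond) has steric number 3: sp2.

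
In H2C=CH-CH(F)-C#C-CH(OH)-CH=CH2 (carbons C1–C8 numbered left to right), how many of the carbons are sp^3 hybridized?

2

C1: sp2
C2: sp2
C3: sp3 ✓
C4: sp
C5: sp
C6: sp3 ✓
C7: sp2
C8: sp2
C3, C6 → 2 sp3 carbons.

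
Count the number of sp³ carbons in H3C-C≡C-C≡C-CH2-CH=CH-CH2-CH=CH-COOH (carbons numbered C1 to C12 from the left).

3

C1: sp3 ✓
C2: sp
C3: sp
C4: sp
C5: sp
C6: sp3 ✓
C7: sp2
C8: sp2
C9: sp3 ✓
C10: sp2
C11: sp2
C12: sp2
C1, C6, C9 → 3 sp3 carbons.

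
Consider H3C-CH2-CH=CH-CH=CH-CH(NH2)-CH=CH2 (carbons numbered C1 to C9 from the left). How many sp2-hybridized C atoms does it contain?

C1: sp3
C2: sp3
C3: sp2 ✓
C4: sp2 ✓
C5: sp2 ✓
C6: sp2 ✓
C7: sp3
C8: sp2 ✓
C9: sp2 ✓
C3, C4, C5, C6, C8, C9 → 6 sp2 carbons.

6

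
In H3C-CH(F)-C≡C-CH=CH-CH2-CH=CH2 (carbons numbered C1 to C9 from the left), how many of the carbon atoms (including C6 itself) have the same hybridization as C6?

4

C6 is sp2 (one π bond).
C1: sp3
C2: sp3
C3: sp
C4: sp
C5: sp2 ✓
C6: sp2 ✓
C7: sp3
C8: sp2 ✓
C9: sp2 ✓
4 carbons are sp2.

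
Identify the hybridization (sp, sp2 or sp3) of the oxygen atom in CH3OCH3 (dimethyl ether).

sp^3

Two σ bonds + two lone pairs = steric number 4 → sp3.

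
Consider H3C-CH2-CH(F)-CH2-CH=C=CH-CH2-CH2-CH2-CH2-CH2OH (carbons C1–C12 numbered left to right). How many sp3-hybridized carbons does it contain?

9

C1: sp3 ✓
C2: sp3 ✓
C3: sp3 ✓
C4: sp3 ✓
C5: sp2
C6: sp
C7: sp2
C8: sp3 ✓
C9: sp3 ✓
C10: sp3 ✓
C11: sp3 ✓
C12: sp3 ✓
C1, C2, C3, C4, C8, C9, C10, C11, C12 → 9 sp3 carbons.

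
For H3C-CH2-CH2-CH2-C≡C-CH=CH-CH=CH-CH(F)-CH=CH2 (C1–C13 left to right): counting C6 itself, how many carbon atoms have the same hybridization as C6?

C6 is sp (two π bonds).
C1: sp3
C2: sp3
C3: sp3
C4: sp3
C5: sp ✓
C6: sp ✓
C7: sp2
C8: sp2
C9: sp2
C10: sp2
C11: sp3
C12: sp2
C13: sp2
2 carbons are sp.

2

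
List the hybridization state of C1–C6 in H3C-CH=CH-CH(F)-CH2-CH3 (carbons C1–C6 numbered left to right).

C1 sp3, C2 sp2, C3 sp2, C4 sp3, C5 sp3, C6 sp3

C1 — 4 σ bonds. Steric number 4, so sp3.
C2: 3 σ bonds, plus one π bond; 3 regions of electron density → sp2.
C3 carries 3 σ bonds, plus one π bond, giving a steric number of 3, so it is sp2.
C4 (4 σ bonds) has steric number 4: sp3.
C5: 4 σ bonds; 4 regions of electron density → sp3.
C6 (4 σ bonds) has steric number 4: sp3.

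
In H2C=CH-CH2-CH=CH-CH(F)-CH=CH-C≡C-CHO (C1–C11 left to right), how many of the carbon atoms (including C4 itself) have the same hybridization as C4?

C4 is sp2 (one π bond).
C1: sp2 ✓
C2: sp2 ✓
C3: sp3
C4: sp2 ✓
C5: sp2 ✓
C6: sp3
C7: sp2 ✓
C8: sp2 ✓
C9: sp
C10: sp
C11: sp2 ✓
7 carbons are sp2.

7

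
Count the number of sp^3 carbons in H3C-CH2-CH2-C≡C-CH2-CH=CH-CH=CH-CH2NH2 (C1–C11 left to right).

C1: sp3 ✓
C2: sp3 ✓
C3: sp3 ✓
C4: sp
C5: sp
C6: sp3 ✓
C7: sp2
C8: sp2
C9: sp2
C10: sp2
C11: sp3 ✓
C1, C2, C3, C6, C11 → 5 sp3 carbons.

5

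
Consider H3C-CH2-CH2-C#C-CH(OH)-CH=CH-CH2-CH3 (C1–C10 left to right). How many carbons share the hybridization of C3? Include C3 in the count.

C3 is sp3 (only σ bonds).
C1: sp3 ✓
C2: sp3 ✓
C3: sp3 ✓
C4: sp
C5: sp
C6: sp3 ✓
C7: sp2
C8: sp2
C9: sp3 ✓
C10: sp3 ✓
6 carbons are sp3.

6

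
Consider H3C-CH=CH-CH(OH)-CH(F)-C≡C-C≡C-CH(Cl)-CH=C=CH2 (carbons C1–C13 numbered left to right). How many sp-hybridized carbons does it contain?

C1: sp3
C2: sp2
C3: sp2
C4: sp3
C5: sp3
C6: sp ✓
C7: sp ✓
C8: sp ✓
C9: sp ✓
C10: sp3
C11: sp2
C12: sp ✓
C13: sp2
C6, C7, C8, C9, C12 → 5 sp carbons.

5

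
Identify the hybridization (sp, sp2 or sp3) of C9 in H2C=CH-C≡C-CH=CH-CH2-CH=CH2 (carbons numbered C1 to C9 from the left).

C9 has 3 σ bonds, plus one π bond: steric number 3 → sp2.

sp2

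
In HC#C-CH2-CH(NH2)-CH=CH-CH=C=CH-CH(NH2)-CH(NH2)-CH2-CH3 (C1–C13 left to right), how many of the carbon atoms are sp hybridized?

3

C1: sp ✓
C2: sp ✓
C3: sp3
C4: sp3
C5: sp2
C6: sp2
C7: sp2
C8: sp ✓
C9: sp2
C10: sp3
C11: sp3
C12: sp3
C13: sp3
C1, C2, C8 → 3 sp carbons.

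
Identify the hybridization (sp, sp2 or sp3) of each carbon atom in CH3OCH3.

sp^3

Each carbon atom carries 4 σ bonds, giving a steric number of 4, so it is sp3.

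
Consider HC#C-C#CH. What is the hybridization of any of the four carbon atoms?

Every carbon is part of a C≡C triple bond: two σ regions → sp.

sp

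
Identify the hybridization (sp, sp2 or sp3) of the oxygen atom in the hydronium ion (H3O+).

sp3

Three σ bonds + one lone pair = steric number 4 → sp3.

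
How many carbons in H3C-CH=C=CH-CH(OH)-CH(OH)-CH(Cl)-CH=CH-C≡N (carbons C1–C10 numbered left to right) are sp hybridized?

C1: sp3
C2: sp2
C3: sp ✓
C4: sp2
C5: sp3
C6: sp3
C7: sp3
C8: sp2
C9: sp2
C10: sp ✓
C3, C10 → 2 sp carbons.

2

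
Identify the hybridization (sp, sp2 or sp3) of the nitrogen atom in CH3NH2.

Three σ bonds + one lone pair = steric number 4 → sp3.

sp3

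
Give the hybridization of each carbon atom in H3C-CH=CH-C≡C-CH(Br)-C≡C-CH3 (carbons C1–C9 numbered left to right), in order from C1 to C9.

C1 — 4 σ bonds. Steric number 4, so sp3.
C2: 3 σ bonds, plus one π bond; 3 regions of electron density → sp2.
C3 carries 3 σ bonds, plus one π bond, giving a steric number of 3, so it is sp2.
C4: 2 σ bonds, plus two π bonds — 2 electron domains, sp.
C5 is sp: 2 σ bonds, plus two π bonds, 2 electron-density regions.
C6 is sp3: 4 σ bonds, 4 electron-density regions.
C7 (2 σ bonds, plus two π bonds) has steric number 2: sp.
C8 carries 2 σ bonds, plus two π bonds, giving a steric number of 2, so it is sp.
C9: 4 σ bonds; 4 regions of electron density → sp3.

C1 sp3, C2 sp2, C3 sp2, C4 sp, C5 sp, C6 sp3, C7 sp, C8 sp, C9 sp3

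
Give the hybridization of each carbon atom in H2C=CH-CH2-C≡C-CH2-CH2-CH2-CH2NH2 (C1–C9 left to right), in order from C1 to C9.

C1 sp2, C2 sp2, C3 sp3, C4 sp, C5 sp, C6 sp3, C7 sp3, C8 sp3, C9 sp3

C1: 3 σ bonds, plus one π bond — 3 electron domains, sp2.
C2 is sp2: 3 σ bonds, plus one π bond, 3 electron-density regions.
C3 — 4 σ bonds. Steric number 4, so sp3.
C4 (2 σ bonds, plus two π bonds) has steric number 2: sp.
C5 carries 2 σ bonds, plus two π bonds, giving a steric number of 2, so it is sp.
C6: 4 σ bonds; 4 regions of electron density → sp3.
C7 carries 4 σ bonds, giving a steric number of 4, so it is sp3.
C8 (4 σ bonds) has steric number 4: sp3.
C9: 4 σ bonds — 4 electron domains, sp3.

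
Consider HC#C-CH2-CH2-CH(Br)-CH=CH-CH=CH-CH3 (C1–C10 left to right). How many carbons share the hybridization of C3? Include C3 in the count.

C3 is sp3 (only σ bonds).
C1: sp
C2: sp
C3: sp3 ✓
C4: sp3 ✓
C5: sp3 ✓
C6: sp2
C7: sp2
C8: sp2
C9: sp2
C10: sp3 ✓
4 carbons are sp3.

4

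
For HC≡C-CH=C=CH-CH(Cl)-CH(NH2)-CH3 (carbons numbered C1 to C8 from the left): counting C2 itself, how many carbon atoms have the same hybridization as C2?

3

C2 is sp (two π bonds).
C1: sp ✓
C2: sp ✓
C3: sp2
C4: sp ✓
C5: sp2
C6: sp3
C7: sp3
C8: sp3
3 carbons are sp.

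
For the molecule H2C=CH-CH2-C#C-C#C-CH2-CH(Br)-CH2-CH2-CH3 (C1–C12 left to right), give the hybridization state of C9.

sp³

C9 (4 σ bonds) has steric number 4: sp3.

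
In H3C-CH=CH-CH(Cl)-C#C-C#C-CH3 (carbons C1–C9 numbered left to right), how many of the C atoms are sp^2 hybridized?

2

C1: sp3
C2: sp2 ✓
C3: sp2 ✓
C4: sp3
C5: sp
C6: sp
C7: sp
C8: sp
C9: sp3
C2, C3 → 2 sp2 carbons.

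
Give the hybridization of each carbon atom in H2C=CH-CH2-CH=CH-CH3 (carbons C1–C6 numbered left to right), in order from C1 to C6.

C1 has 3 σ bonds, plus one π bond: steric number 3 → sp2.
C2 (3 σ bonds, plus one π bond) has steric number 3: sp2.
C3 — 4 σ bonds. Steric number 4, so sp3.
C4 — 3 σ bonds, plus one π bond. Steric number 3, so sp2.
C5 is sp2: 3 σ bonds, plus one π bond, 3 electron-density regions.
C6: 4 σ bonds; 4 regions of electron density → sp3.

C1 sp2, C2 sp2, C3 sp3, C4 sp2, C5 sp2, C6 sp3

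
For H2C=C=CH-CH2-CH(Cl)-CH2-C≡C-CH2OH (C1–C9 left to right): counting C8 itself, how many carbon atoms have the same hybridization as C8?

C8 is sp (two π bonds).
C1: sp2
C2: sp ✓
C3: sp2
C4: sp3
C5: sp3
C6: sp3
C7: sp ✓
C8: sp ✓
C9: sp3
3 carbons are sp.

3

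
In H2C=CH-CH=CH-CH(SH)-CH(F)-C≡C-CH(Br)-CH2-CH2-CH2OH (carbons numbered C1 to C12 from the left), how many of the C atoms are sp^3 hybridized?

6

C1: sp2
C2: sp2
C3: sp2
C4: sp2
C5: sp3 ✓
C6: sp3 ✓
C7: sp
C8: sp
C9: sp3 ✓
C10: sp3 ✓
C11: sp3 ✓
C12: sp3 ✓
C5, C6, C9, C10, C11, C12 → 6 sp3 carbons.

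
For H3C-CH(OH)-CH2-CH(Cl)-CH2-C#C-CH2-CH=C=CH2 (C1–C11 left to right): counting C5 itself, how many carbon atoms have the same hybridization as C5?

C5 is sp3 (only σ bonds).
C1: sp3 ✓
C2: sp3 ✓
C3: sp3 ✓
C4: sp3 ✓
C5: sp3 ✓
C6: sp
C7: sp
C8: sp3 ✓
C9: sp2
C10: sp
C11: sp2
6 carbons are sp3.

6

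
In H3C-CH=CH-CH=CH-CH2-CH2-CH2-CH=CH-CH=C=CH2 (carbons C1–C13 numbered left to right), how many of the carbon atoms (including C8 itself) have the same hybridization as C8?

4

C8 is sp3 (only σ bonds).
C1: sp3 ✓
C2: sp2
C3: sp2
C4: sp2
C5: sp2
C6: sp3 ✓
C7: sp3 ✓
C8: sp3 ✓
C9: sp2
C10: sp2
C11: sp2
C12: sp
C13: sp2
4 carbons are sp3.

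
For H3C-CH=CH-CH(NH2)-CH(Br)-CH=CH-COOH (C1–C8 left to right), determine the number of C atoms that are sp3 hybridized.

C1: sp3 ✓
C2: sp2
C3: sp2
C4: sp3 ✓
C5: sp3 ✓
C6: sp2
C7: sp2
C8: sp2
C1, C4, C5 → 3 sp3 carbons.

3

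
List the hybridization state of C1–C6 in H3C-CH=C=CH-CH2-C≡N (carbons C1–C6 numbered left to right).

C1: 4 σ bonds — 4 electron domains, sp3.
C2 (3 σ bonds, plus one π bond) has steric number 3: sp2.
C3 is sp: 2 σ bonds, plus two π bonds, 2 electron-density regions.
C4 carries 3 σ bonds, plus one π bond, giving a steric number of 3, so it is sp2.
C5 carries 4 σ bonds, giving a steric number of 4, so it is sp3.
C6 is sp: 2 σ bonds, plus two π bonds, 2 electron-density regions.

C1 sp3, C2 sp2, C3 sp, C4 sp2, C5 sp3, C6 sp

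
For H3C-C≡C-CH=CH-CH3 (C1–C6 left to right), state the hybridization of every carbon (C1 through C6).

C1 sp3, C2 sp, C3 sp, C4 sp2, C5 sp2, C6 sp3

C1: 4 σ bonds — 4 electron domains, sp3.
C2 carries 2 σ bonds, plus two π bonds, giving a steric number of 2, so it is sp.
C3 carries 2 σ bonds, plus two π bonds, giving a steric number of 2, so it is sp.
C4 carries 3 σ bonds, plus one π bond, giving a steric number of 3, so it is sp2.
C5 carries 3 σ bonds, plus one π bond, giving a steric number of 3, so it is sp2.
C6 (4 σ bonds) has steric number 4: sp3.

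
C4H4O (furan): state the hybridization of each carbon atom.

sp^2

Each carbon atom carries 3 σ bonds, plus one π bond, giving a steric number of 3, so it is sp2.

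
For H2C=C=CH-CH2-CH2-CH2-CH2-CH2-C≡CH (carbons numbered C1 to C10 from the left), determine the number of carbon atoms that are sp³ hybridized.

C1: sp2
C2: sp
C3: sp2
C4: sp3 ✓
C5: sp3 ✓
C6: sp3 ✓
C7: sp3 ✓
C8: sp3 ✓
C9: sp
C10: sp
C4, C5, C6, C7, C8 → 5 sp3 carbons.

5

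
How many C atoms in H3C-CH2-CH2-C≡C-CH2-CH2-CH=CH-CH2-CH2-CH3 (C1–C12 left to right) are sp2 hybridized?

C1: sp3
C2: sp3
C3: sp3
C4: sp
C5: sp
C6: sp3
C7: sp3
C8: sp2 ✓
C9: sp2 ✓
C10: sp3
C11: sp3
C12: sp3
C8, C9 → 2 sp2 carbons.

2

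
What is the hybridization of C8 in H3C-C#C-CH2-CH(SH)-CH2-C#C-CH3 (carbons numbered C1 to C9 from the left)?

sp

C8: 2 σ bonds, plus two π bonds; 2 regions of electron density → sp.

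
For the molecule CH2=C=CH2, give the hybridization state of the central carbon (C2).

sp

Two σ bonds and two π bonds (one to each neighbour) → sp.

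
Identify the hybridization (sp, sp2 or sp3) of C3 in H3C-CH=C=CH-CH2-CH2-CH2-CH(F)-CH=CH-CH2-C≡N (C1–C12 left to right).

C3 carries 2 σ bonds, plus two π bonds, giving a steric number of 2, so it is sp.

sp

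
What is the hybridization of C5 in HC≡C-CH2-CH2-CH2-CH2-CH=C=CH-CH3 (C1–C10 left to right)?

C5 (4 σ bonds) has steric number 4: sp3.

sp^3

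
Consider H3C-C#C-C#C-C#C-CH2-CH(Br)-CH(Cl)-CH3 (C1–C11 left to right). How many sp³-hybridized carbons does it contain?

C1: sp3 ✓
C2: sp
C3: sp
C4: sp
C5: sp
C6: sp
C7: sp
C8: sp3 ✓
C9: sp3 ✓
C10: sp3 ✓
C11: sp3 ✓
C1, C8, C9, C10, C11 → 5 sp3 carbons.

5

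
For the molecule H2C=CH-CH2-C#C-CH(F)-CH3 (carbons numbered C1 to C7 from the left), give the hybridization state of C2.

sp^2

C2 (3 σ bonds, plus one π bond) has steric number 3: sp2.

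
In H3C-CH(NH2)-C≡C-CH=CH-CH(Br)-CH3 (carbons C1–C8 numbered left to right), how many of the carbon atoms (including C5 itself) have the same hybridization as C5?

2

C5 is sp2 (one π bond).
C1: sp3
C2: sp3
C3: sp
C4: sp
C5: sp2 ✓
C6: sp2 ✓
C7: sp3
C8: sp3
2 carbons are sp2.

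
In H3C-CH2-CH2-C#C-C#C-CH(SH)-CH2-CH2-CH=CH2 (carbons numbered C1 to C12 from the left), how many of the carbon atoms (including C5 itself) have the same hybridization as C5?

C5 is sp (two π bonds).
C1: sp3
C2: sp3
C3: sp3
C4: sp ✓
C5: sp ✓
C6: sp ✓
C7: sp ✓
C8: sp3
C9: sp3
C10: sp3
C11: sp2
C12: sp2
4 carbons are sp.

4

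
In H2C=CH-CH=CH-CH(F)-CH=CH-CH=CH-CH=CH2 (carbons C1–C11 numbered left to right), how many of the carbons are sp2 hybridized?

10

C1: sp2 ✓
C2: sp2 ✓
C3: sp2 ✓
C4: sp2 ✓
C5: sp3
C6: sp2 ✓
C7: sp2 ✓
C8: sp2 ✓
C9: sp2 ✓
C10: sp2 ✓
C11: sp2 ✓
C1, C2, C3, C4, C6, C7, C8, C9, C10, C11 → 10 sp2 carbons.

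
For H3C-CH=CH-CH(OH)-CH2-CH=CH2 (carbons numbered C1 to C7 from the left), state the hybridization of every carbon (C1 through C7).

C1 sp3, C2 sp2, C3 sp2, C4 sp3, C5 sp3, C6 sp2, C7 sp2

C1 is sp3: 4 σ bonds, 4 electron-density regions.
C2 — 3 σ bonds, plus one π bond. Steric number 3, so sp2.
C3 — 3 σ bonds, plus one π bond. Steric number 3, so sp2.
C4 is sp3: 4 σ bonds, 4 electron-density regions.
C5 has 4 σ bonds: steric number 4 → sp3.
C6 carries 3 σ bonds, plus one π bond, giving a steric number of 3, so it is sp2.
C7 (3 σ bonds, plus one π bond) has steric number 3: sp2.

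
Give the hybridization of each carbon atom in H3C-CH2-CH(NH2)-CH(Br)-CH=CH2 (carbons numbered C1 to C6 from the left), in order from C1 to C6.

C1: 4 σ bonds — 4 electron domains, sp3.
C2 — 4 σ bonds. Steric number 4, so sp3.
C3 — 4 σ bonds. Steric number 4, so sp3.
C4 — 4 σ bonds. Steric number 4, so sp3.
C5 carries 3 σ bonds, plus one π bond, giving a steric number of 3, so it is sp2.
C6 (3 σ bonds, plus one π bond) has steric number 3: sp2.

C1 sp3, C2 sp3, C3 sp3, C4 sp3, C5 sp2, C6 sp2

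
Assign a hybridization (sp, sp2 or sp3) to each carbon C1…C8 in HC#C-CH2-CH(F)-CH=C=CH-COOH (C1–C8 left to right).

C1 (2 σ bonds, plus two π bonds) has steric number 2: sp.
C2 carries 2 σ bonds, plus two π bonds, giving a steric number of 2, so it is sp.
C3 — 4 σ bonds. Steric number 4, so sp3.
C4 has 4 σ bonds: steric number 4 → sp3.
C5: 3 σ bonds, plus one π bond; 3 regions of electron density → sp2.
C6 (2 σ bonds, plus two π bonds) has steric number 2: sp.
C7 (3 σ bonds, plus one π bond) has steric number 3: sp2.
C8 is sp2: 3 σ bonds, plus one π bond, 3 electron-density regions.

C1 sp, C2 sp, C3 sp3, C4 sp3, C5 sp2, C6 sp, C7 sp2, C8 sp2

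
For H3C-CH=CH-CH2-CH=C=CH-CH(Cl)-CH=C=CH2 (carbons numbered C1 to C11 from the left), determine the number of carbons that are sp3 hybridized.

C1: sp3 ✓
C2: sp2
C3: sp2
C4: sp3 ✓
C5: sp2
C6: sp
C7: sp2
C8: sp3 ✓
C9: sp2
C10: sp
C11: sp2
C1, C4, C8 → 3 sp3 carbons.

3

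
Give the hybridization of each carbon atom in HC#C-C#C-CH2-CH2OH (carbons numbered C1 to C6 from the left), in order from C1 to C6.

C1 — 2 σ bonds, plus two π bonds. Steric number 2, so sp.
C2 has 2 σ bonds, plus two π bonds: steric number 2 → sp.
C3: 2 σ bonds, plus two π bonds — 2 electron domains, sp.
C4 — 2 σ bonds, plus two π bonds. Steric number 2, so sp.
C5 (4 σ bonds) has steric number 4: sp3.
C6: 4 σ bonds; 4 regions of electron density → sp3.

C1 sp, C2 sp, C3 sp, C4 sp, C5 sp3, C6 sp3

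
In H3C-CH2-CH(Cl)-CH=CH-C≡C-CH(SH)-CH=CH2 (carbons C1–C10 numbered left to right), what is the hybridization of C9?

sp²

C9: 3 σ bonds, plus one π bond; 3 regions of electron density → sp2.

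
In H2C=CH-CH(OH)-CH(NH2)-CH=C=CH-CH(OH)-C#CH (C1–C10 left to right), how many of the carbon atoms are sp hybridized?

3

C1: sp2
C2: sp2
C3: sp3
C4: sp3
C5: sp2
C6: sp ✓
C7: sp2
C8: sp3
C9: sp ✓
C10: sp ✓
C6, C9, C10 → 3 sp carbons.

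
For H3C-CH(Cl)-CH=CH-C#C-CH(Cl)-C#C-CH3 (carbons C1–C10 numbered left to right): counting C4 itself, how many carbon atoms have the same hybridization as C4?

2

C4 is sp2 (one π bond).
C1: sp3
C2: sp3
C3: sp2 ✓
C4: sp2 ✓
C5: sp
C6: sp
C7: sp3
C8: sp
C9: sp
C10: sp3
2 carbons are sp2.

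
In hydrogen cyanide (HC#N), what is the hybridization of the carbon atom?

The carbon atom is sp: 2 σ bonds, plus two π bonds, 2 electron-density regions.

sp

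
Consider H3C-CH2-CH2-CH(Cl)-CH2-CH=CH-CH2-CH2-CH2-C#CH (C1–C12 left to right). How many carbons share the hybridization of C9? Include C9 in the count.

C9 is sp3 (only σ bonds).
C1: sp3 ✓
C2: sp3 ✓
C3: sp3 ✓
C4: sp3 ✓
C5: sp3 ✓
C6: sp2
C7: sp2
C8: sp3 ✓
C9: sp3 ✓
C10: sp3 ✓
C11: sp
C12: sp
8 carbons are sp3.

8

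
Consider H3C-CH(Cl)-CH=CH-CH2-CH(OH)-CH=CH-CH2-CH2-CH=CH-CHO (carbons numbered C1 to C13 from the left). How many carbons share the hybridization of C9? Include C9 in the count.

C9 is sp3 (only σ bonds).
C1: sp3 ✓
C2: sp3 ✓
C3: sp2
C4: sp2
C5: sp3 ✓
C6: sp3 ✓
C7: sp2
C8: sp2
C9: sp3 ✓
C10: sp3 ✓
C11: sp2
C12: sp2
C13: sp2
6 carbons are sp3.

6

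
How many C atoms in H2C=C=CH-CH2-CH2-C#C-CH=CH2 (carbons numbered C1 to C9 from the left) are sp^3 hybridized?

2

C1: sp2
C2: sp
C3: sp2
C4: sp3 ✓
C5: sp3 ✓
C6: sp
C7: sp
C8: sp2
C9: sp2
C4, C5 → 2 sp3 carbons.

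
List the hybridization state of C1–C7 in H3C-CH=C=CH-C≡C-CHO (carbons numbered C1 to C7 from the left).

C1 sp3, C2 sp2, C3 sp, C4 sp2, C5 sp, C6 sp, C7 sp2

C1: 4 σ bonds; 4 regions of electron density → sp3.
C2: 3 σ bonds, plus one π bond; 3 regions of electron density → sp2.
C3 is sp: 2 σ bonds, plus two π bonds, 2 electron-density regions.
C4 — 3 σ bonds, plus one π bond. Steric number 3, so sp2.
C5 (2 σ bonds, plus two π bonds) has steric number 2: sp.
C6 — 2 σ bonds, plus two π bonds. Steric number 2, so sp.
C7: 3 σ bonds, plus one π bond; 3 regions of electron density → sp2.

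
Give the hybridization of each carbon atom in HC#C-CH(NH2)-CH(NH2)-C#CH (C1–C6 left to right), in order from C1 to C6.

C1 sp, C2 sp, C3 sp3, C4 sp3, C5 sp, C6 sp

C1: 2 σ bonds, plus two π bonds; 2 regions of electron density → sp.
C2 has 2 σ bonds, plus two π bonds: steric number 2 → sp.
C3 is sp3: 4 σ bonds, 4 electron-density regions.
C4 has 4 σ bonds: steric number 4 → sp3.
C5 — 2 σ bonds, plus two π bonds. Steric number 2, so sp.
C6 carries 2 σ bonds, plus two π bonds, giving a steric number of 2, so it is sp.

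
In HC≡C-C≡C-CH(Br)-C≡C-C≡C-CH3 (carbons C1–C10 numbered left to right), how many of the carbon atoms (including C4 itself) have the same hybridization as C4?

8

C4 is sp (two π bonds).
C1: sp ✓
C2: sp ✓
C3: sp ✓
C4: sp ✓
C5: sp3
C6: sp ✓
C7: sp ✓
C8: sp ✓
C9: sp ✓
C10: sp3
8 carbons are sp.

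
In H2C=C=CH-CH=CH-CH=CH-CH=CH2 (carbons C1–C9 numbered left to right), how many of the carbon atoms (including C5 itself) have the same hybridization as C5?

C5 is sp2 (one π bond).
C1: sp2 ✓
C2: sp
C3: sp2 ✓
C4: sp2 ✓
C5: sp2 ✓
C6: sp2 ✓
C7: sp2 ✓
C8: sp2 ✓
C9: sp2 ✓
8 carbons are sp2.

8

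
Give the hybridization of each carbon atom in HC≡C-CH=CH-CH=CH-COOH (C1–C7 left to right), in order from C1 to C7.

C1 — 2 σ bonds, plus two π bonds. Steric number 2, so sp.
C2 has 2 σ bonds, plus two π bonds: steric number 2 → sp.
C3 carries 3 σ bonds, plus one π bond, giving a steric number of 3, so it is sp2.
C4: 3 σ bonds, plus one π bond — 3 electron domains, sp2.
C5 (3 σ bonds, plus one π bond) has steric number 3: sp2.
C6 has 3 σ bonds, plus one π bond: steric number 3 → sp2.
C7: 3 σ bonds, plus one π bond — 3 electron domains, sp2.

C1 sp, C2 sp, C3 sp2, C4 sp2, C5 sp2, C6 sp2, C7 sp2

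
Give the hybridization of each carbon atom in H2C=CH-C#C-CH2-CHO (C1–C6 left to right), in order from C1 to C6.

C1 has 3 σ bonds, plus one π bond: steric number 3 → sp2.
C2 (3 σ bonds, plus one π bond) has steric number 3: sp2.
C3 is sp: 2 σ bonds, plus two π bonds, 2 electron-density regions.
C4 has 2 σ bonds, plus two π bonds: steric number 2 → sp.
C5 carries 4 σ bonds, giving a steric number of 4, so it is sp3.
C6: 3 σ bonds, plus one π bond — 3 electron domains, sp2.

C1 sp2, C2 sp2, C3 sp, C4 sp, C5 sp3, C6 sp2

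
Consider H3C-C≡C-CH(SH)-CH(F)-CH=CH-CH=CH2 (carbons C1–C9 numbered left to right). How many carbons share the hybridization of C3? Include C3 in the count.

2

C3 is sp (two π bonds).
C1: sp3
C2: sp ✓
C3: sp ✓
C4: sp3
C5: sp3
C6: sp2
C7: sp2
C8: sp2
C9: sp2
2 carbons are sp.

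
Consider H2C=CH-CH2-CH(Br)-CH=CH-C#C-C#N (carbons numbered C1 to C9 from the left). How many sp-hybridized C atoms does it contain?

C1: sp2
C2: sp2
C3: sp3
C4: sp3
C5: sp2
C6: sp2
C7: sp ✓
C8: sp ✓
C9: sp ✓
C7, C8, C9 → 3 sp carbons.

3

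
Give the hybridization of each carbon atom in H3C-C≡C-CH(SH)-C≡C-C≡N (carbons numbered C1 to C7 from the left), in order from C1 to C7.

C1 sp3, C2 sp, C3 sp, C4 sp3, C5 sp, C6 sp, C7 sp

C1 carries 4 σ bonds, giving a steric number of 4, so it is sp3.
C2 is sp: 2 σ bonds, plus two π bonds, 2 electron-density regions.
C3: 2 σ bonds, plus two π bonds — 2 electron domains, sp.
C4 — 4 σ bonds. Steric number 4, so sp3.
C5 carries 2 σ bonds, plus two π bonds, giving a steric number of 2, so it is sp.
C6 carries 2 σ bonds, plus two π bonds, giving a steric number of 2, so it is sp.
C7: 2 σ bonds, plus two π bonds — 2 electron domains, sp.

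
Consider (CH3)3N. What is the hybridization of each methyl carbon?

Each methyl carbon is sp3: 4 σ bonds, 4 electron-density regions.

sp^3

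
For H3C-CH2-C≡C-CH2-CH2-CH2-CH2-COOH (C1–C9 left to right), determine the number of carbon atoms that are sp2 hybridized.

1

C1: sp3
C2: sp3
C3: sp
C4: sp
C5: sp3
C6: sp3
C7: sp3
C8: sp3
C9: sp2 ✓
C9 → 1 sp2 carbon.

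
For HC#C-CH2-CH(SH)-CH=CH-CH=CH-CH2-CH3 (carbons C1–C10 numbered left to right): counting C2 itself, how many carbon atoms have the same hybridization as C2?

2

C2 is sp (two π bonds).
C1: sp ✓
C2: sp ✓
C3: sp3
C4: sp3
C5: sp2
C6: sp2
C7: sp2
C8: sp2
C9: sp3
C10: sp3
2 carbons are sp.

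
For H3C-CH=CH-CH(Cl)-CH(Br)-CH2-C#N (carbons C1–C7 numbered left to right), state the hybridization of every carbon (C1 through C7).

C1 sp3, C2 sp2, C3 sp2, C4 sp3, C5 sp3, C6 sp3, C7 sp

C1 is sp3: 4 σ bonds, 4 electron-density regions.
C2 (3 σ bonds, plus one π bond) has steric number 3: sp2.
C3 (3 σ bonds, plus one π bond) has steric number 3: sp2.
C4: 4 σ bonds; 4 regions of electron density → sp3.
C5 carries 4 σ bonds, giving a steric number of 4, so it is sp3.
C6 is sp3: 4 σ bonds, 4 electron-density regions.
C7 carries 2 σ bonds, plus two π bonds, giving a steric number of 2, so it is sp.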